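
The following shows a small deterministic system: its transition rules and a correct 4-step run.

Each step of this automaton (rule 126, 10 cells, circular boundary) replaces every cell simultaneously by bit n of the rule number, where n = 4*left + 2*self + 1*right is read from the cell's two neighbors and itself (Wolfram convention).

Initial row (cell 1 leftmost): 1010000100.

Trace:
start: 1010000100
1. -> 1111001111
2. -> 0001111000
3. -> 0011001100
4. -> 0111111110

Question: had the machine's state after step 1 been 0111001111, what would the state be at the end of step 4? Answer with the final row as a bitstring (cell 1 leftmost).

1101111001

state after step 1 := 0111001111
2. -> 1101111001
3. -> 0111001111
4. -> 1101111001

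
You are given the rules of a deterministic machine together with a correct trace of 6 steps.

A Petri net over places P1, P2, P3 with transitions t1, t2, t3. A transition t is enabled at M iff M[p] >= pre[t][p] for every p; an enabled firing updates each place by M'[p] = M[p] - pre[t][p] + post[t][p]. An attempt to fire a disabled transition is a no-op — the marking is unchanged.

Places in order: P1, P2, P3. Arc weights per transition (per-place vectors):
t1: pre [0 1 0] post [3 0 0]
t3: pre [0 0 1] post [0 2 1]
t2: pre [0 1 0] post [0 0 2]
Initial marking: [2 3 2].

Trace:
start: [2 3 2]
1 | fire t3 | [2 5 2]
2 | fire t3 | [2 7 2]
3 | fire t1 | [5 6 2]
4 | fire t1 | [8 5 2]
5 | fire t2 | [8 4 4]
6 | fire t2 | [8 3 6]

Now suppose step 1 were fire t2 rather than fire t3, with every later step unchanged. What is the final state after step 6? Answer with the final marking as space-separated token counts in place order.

8 0 8

(re-executing from step 1 with the substitution; state before step 1: [2 3 2])
1 | fire t2 | [2 2 4]
2 | fire t3 | [2 4 4]
3 | fire t1 | [5 3 4]
4 | fire t1 | [8 2 4]
5 | fire t2 | [8 1 6]
6 | fire t2 | [8 0 8]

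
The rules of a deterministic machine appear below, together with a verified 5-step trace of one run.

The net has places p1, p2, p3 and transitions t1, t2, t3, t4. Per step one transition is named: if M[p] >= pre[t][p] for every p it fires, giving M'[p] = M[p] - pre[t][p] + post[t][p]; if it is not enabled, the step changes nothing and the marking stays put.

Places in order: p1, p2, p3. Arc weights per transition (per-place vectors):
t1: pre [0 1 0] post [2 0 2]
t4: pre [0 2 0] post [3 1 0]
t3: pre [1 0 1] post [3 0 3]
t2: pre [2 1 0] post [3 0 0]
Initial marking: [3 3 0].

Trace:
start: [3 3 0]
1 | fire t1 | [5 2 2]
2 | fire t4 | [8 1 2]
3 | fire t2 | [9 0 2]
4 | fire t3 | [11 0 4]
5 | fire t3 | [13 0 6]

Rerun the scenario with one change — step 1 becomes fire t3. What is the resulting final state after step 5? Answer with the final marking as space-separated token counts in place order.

(re-executing from step 1 with the substitution; state before step 1: [3 3 0])
1 | fire t3 | [3 3 0]
2 | fire t4 | [6 2 0]
3 | fire t2 | [7 1 0]
4 | fire t3 | [7 1 0]
5 | fire t3 | [7 1 0]

7 1 0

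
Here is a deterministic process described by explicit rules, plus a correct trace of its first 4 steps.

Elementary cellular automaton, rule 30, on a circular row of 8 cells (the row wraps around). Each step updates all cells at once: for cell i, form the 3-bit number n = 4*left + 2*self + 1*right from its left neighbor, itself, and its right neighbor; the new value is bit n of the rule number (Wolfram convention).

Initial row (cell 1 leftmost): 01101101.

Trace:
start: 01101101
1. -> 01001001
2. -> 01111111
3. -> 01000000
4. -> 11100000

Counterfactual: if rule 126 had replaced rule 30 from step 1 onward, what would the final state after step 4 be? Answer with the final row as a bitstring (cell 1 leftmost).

00000000

(re-executing steps 1..4 under rule 126; state before step 1: 01101101)
1. -> 11111111
2. -> 00000000
3. -> 00000000
4. -> 00000000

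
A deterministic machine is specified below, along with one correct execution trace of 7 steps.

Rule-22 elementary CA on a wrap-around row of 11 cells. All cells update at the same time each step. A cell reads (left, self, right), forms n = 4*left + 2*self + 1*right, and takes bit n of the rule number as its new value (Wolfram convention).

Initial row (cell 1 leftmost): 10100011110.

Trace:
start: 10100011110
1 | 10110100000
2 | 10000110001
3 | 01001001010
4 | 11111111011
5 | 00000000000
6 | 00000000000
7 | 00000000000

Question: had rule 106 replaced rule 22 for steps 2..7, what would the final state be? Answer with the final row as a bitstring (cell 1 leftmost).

00100101100

(re-executing steps 2..7 under rule 106; state before step 2: 10110100000)
2 | 01111000001
3 | 11001000010
4 | 11010000101
5 | 01100001011
6 | 11100010111
7 | 00100101100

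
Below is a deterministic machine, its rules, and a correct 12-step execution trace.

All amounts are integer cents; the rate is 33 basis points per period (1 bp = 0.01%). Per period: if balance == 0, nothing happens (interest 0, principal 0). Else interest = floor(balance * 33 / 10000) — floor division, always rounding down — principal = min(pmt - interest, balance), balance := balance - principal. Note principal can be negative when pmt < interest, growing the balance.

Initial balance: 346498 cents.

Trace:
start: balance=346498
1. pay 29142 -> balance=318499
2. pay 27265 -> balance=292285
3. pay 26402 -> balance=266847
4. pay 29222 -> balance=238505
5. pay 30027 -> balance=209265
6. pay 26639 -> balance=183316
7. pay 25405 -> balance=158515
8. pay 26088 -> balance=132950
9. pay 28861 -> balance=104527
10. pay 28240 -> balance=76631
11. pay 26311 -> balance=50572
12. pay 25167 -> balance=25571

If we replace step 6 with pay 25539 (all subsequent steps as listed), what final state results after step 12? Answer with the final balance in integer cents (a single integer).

26694

(re-executing from step 6 with the substitution; state before step 6: balance=209265)
6. pay 25539 -> balance=184416
7. pay 25405 -> balance=159619
8. pay 26088 -> balance=134057
9. pay 28861 -> balance=105638
10. pay 28240 -> balance=77746
11. pay 26311 -> balance=51691
12. pay 25167 -> balance=26694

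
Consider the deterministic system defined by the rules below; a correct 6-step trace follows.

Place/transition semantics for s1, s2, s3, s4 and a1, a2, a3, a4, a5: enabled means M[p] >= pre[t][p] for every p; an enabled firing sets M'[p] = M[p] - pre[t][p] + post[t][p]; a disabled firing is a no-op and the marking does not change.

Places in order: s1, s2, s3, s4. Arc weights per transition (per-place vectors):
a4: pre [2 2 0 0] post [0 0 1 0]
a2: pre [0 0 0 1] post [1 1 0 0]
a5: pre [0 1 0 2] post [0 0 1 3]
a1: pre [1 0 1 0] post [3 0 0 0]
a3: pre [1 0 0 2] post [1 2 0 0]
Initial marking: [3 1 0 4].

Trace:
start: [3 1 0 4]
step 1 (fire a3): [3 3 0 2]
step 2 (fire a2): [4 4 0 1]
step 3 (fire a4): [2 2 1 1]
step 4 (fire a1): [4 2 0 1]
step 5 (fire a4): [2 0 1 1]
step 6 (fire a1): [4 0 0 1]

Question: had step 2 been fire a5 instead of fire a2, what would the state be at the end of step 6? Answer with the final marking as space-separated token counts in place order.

(re-executing from step 2 with the substitution; state before step 2: [3 3 0 2])
step 2 (fire a5): [3 2 1 3]
step 3 (fire a4): [1 0 2 3]
step 4 (fire a1): [3 0 1 3]
step 5 (fire a4): [3 0 1 3]
step 6 (fire a1): [5 0 0 3]

5 0 0 3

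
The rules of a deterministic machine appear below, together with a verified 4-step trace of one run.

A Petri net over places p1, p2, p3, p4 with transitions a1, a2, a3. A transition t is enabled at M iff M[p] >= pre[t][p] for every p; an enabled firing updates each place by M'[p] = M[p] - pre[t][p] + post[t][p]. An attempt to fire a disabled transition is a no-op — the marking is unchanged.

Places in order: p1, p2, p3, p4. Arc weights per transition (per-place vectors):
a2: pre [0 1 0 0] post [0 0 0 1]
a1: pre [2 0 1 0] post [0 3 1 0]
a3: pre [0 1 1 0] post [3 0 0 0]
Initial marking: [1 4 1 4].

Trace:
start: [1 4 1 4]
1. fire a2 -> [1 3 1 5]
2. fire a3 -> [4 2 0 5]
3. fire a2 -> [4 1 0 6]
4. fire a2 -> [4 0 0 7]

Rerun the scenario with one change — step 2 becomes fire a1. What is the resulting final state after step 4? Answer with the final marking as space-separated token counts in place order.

(re-executing from step 2 with the substitution; state before step 2: [1 3 1 5])
2. fire a1 -> [1 3 1 5]
3. fire a2 -> [1 2 1 6]
4. fire a2 -> [1 1 1 7]

1 1 1 7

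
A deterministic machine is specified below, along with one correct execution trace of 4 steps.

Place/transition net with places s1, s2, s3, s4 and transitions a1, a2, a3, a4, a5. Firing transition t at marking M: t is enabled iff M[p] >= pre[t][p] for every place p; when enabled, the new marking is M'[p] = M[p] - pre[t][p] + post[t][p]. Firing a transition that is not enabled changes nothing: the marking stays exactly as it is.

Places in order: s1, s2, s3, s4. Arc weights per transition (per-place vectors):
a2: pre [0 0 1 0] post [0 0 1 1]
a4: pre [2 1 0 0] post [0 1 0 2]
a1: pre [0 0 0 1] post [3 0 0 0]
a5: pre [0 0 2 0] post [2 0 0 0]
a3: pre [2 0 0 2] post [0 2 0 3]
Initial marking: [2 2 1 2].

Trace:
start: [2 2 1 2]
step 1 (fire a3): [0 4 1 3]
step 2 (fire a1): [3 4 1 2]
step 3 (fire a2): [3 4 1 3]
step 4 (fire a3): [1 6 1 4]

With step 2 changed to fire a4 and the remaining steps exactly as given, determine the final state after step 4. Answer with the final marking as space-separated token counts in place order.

0 4 1 4

(re-executing from step 2 with the substitution; state before step 2: [0 4 1 3])
step 2 (fire a4): [0 4 1 3]
step 3 (fire a2): [0 4 1 4]
step 4 (fire a3): [0 4 1 4]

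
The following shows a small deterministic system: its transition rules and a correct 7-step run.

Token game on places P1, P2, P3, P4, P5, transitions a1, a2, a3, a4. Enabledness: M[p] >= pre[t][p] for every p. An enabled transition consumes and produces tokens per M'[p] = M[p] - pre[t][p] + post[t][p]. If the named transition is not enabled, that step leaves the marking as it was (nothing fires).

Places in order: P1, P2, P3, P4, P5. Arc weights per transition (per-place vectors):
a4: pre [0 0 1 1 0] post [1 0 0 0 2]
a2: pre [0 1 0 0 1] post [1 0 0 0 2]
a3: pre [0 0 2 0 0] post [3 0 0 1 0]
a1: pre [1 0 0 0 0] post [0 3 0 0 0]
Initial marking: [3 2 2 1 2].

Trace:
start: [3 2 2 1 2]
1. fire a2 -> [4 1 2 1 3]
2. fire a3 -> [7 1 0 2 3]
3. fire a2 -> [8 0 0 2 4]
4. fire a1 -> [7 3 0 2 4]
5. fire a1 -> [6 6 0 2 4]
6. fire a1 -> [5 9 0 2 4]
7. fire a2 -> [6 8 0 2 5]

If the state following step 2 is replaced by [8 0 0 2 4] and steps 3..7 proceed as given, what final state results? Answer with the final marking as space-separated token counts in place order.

state after step 2 := [8 0 0 2 4]
3. fire a2 -> [8 0 0 2 4]
4. fire a1 -> [7 3 0 2 4]
5. fire a1 -> [6 6 0 2 4]
6. fire a1 -> [5 9 0 2 4]
7. fire a2 -> [6 8 0 2 5]

6 8 0 2 5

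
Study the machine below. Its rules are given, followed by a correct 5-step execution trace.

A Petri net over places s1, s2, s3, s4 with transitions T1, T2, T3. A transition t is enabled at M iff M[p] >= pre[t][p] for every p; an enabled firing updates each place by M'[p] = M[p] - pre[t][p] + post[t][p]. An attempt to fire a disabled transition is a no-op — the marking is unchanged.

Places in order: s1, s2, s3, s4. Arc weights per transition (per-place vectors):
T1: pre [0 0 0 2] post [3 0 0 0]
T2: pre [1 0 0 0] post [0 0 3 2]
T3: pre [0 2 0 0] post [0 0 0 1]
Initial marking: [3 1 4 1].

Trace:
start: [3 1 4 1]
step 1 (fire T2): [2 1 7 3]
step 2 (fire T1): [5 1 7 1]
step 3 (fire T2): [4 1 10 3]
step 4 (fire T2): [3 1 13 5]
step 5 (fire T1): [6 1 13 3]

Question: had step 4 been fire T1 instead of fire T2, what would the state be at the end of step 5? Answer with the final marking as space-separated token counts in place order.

(re-executing from step 4 with the substitution; state before step 4: [4 1 10 3])
step 4 (fire T1): [7 1 10 1]
step 5 (fire T1): [7 1 10 1]

7 1 10 1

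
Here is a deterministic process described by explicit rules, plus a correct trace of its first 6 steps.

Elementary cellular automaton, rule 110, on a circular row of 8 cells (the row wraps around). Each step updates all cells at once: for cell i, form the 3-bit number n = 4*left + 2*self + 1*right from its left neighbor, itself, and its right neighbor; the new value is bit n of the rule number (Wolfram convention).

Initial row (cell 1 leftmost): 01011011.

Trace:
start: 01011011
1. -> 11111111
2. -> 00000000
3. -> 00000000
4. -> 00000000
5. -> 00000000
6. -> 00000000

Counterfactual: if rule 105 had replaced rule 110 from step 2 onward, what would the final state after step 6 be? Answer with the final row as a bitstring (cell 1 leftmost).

00000000

(re-executing steps 2..6 under rule 105; state before step 2: 11111111)
2. -> 00000000
3. -> 11111111
4. -> 00000000
5. -> 11111111
6. -> 00000000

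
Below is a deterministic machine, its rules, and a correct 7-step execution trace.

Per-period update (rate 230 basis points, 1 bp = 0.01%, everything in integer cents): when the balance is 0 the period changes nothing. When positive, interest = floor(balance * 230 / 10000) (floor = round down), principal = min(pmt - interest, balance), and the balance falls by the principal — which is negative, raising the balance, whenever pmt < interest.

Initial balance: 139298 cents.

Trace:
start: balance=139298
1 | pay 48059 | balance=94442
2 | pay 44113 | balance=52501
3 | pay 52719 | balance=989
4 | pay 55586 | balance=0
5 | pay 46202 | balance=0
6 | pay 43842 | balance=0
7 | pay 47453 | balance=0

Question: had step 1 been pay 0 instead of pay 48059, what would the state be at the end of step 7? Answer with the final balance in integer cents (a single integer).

(re-executing from step 1 with the substitution; state before step 1: balance=139298)
1 | pay 0 | balance=142501
2 | pay 44113 | balance=101665
3 | pay 52719 | balance=51284
4 | pay 55586 | balance=0
5 | pay 46202 | balance=0
6 | pay 43842 | balance=0
7 | pay 47453 | balance=0

0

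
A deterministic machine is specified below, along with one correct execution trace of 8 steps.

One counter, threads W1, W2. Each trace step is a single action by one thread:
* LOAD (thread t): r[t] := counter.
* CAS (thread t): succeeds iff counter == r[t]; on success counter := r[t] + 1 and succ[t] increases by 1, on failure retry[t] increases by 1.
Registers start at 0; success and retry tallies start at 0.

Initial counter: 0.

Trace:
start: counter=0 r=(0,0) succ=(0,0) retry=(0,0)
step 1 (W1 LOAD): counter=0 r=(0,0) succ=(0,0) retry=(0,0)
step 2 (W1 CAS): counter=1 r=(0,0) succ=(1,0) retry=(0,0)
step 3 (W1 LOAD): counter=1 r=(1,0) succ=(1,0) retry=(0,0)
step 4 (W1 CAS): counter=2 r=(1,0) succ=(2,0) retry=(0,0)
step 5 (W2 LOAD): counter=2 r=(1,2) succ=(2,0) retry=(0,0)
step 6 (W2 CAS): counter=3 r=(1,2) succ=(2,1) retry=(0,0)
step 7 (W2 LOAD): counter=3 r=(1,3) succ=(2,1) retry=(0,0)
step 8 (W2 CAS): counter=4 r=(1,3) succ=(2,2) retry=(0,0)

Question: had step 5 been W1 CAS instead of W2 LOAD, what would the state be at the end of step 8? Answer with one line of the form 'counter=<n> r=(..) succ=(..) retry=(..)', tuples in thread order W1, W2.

(re-executing from step 5 with the substitution; state before step 5: counter=2 r=(1,0) succ=(2,0) retry=(0,0))
step 5 (W1 CAS): counter=2 r=(1,0) succ=(2,0) retry=(1,0)
step 6 (W2 CAS): counter=2 r=(1,0) succ=(2,0) retry=(1,1)
step 7 (W2 LOAD): counter=2 r=(1,2) succ=(2,0) retry=(1,1)
step 8 (W2 CAS): counter=3 r=(1,2) succ=(2,1) retry=(1,1)

counter=3 r=(1,2) succ=(2,1) retry=(1,1)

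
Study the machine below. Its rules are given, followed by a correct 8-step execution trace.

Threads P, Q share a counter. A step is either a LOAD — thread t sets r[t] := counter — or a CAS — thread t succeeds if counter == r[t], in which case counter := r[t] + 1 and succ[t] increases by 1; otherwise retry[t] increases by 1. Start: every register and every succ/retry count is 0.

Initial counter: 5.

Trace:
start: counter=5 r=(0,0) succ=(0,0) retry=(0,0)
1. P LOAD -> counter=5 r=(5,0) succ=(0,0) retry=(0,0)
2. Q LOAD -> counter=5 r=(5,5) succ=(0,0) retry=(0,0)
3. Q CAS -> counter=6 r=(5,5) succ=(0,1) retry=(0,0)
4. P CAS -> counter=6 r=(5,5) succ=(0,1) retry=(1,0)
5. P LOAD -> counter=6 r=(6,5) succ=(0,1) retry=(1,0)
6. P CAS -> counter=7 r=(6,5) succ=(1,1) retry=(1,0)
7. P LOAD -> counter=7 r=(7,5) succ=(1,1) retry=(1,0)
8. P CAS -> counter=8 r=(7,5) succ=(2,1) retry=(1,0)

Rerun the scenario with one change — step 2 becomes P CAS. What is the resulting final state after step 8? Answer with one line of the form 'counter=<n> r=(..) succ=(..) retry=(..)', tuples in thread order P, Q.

counter=8 r=(7,0) succ=(3,0) retry=(1,1)

(re-executing from step 2 with the substitution; state before step 2: counter=5 r=(5,0) succ=(0,0) retry=(0,0))
2. P CAS -> counter=6 r=(5,0) succ=(1,0) retry=(0,0)
3. Q CAS -> counter=6 r=(5,0) succ=(1,0) retry=(0,1)
4. P CAS -> counter=6 r=(5,0) succ=(1,0) retry=(1,1)
5. P LOAD -> counter=6 r=(6,0) succ=(1,0) retry=(1,1)
6. P CAS -> counter=7 r=(6,0) succ=(2,0) retry=(1,1)
7. P LOAD -> counter=7 r=(7,0) succ=(2,0) retry=(1,1)
8. P CAS -> counter=8 r=(7,0) succ=(3,0) retry=(1,1)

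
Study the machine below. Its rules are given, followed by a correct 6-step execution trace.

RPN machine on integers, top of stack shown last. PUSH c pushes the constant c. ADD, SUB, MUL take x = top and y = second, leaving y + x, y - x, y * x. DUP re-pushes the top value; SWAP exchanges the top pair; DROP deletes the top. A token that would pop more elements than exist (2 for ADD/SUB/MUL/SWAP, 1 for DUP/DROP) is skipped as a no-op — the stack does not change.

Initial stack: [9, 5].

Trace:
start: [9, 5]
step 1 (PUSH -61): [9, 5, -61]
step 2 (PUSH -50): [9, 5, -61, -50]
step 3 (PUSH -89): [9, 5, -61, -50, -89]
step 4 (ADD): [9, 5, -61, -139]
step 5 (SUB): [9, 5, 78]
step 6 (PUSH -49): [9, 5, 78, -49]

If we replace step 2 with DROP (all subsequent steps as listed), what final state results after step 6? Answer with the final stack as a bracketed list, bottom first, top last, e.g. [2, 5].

[93, -49]

(re-executing from step 2 with the substitution; state before step 2: [9, 5, -61])
step 2 (DROP): [9, 5]
step 3 (PUSH -89): [9, 5, -89]
step 4 (ADD): [9, -84]
step 5 (SUB): [93]
step 6 (PUSH -49): [93, -49]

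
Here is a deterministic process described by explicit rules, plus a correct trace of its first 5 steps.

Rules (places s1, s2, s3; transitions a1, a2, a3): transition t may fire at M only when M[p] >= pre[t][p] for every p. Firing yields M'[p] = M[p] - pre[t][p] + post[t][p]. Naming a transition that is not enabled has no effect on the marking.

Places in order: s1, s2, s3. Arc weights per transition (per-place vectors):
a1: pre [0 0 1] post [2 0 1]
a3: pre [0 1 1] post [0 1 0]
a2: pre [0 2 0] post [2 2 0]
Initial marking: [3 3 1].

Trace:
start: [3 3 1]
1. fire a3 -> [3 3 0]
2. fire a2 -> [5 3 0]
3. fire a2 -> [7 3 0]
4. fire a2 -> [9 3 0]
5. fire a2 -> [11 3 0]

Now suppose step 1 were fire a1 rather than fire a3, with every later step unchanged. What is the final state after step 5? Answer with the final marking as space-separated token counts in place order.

(re-executing from step 1 with the substitution; state before step 1: [3 3 1])
1. fire a1 -> [5 3 1]
2. fire a2 -> [7 3 1]
3. fire a2 -> [9 3 1]
4. fire a2 -> [11 3 1]
5. fire a2 -> [13 3 1]

13 3 1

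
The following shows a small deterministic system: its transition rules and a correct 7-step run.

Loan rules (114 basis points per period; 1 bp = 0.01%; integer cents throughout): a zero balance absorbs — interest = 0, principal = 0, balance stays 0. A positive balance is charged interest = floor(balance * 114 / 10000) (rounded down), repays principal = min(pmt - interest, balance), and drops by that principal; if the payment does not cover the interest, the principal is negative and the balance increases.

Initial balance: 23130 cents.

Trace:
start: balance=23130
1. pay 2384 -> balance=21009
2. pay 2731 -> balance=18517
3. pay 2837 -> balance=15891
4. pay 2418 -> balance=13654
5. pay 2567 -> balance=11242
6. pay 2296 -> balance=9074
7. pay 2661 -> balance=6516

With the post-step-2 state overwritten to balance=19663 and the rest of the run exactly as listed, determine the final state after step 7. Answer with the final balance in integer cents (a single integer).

7729

state after step 2 := balance=19663
3. pay 2837 -> balance=17050
4. pay 2418 -> balance=14826
5. pay 2567 -> balance=12428
6. pay 2296 -> balance=10273
7. pay 2661 -> balance=7729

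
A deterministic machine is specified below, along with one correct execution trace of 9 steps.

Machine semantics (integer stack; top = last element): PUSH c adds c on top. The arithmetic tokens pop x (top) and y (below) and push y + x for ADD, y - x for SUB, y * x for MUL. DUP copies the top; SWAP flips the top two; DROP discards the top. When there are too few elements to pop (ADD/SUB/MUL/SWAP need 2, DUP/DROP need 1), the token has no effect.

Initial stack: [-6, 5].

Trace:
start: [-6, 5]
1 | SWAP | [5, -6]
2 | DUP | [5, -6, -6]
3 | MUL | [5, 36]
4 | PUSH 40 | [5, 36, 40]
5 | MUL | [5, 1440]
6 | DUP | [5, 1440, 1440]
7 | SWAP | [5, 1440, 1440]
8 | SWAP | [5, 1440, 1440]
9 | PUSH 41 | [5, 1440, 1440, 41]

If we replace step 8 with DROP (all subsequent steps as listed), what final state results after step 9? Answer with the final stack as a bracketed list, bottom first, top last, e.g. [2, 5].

[5, 1440, 41]

(re-executing from step 8 with the substitution; state before step 8: [5, 1440, 1440])
8 | DROP | [5, 1440]
9 | PUSH 41 | [5, 1440, 41]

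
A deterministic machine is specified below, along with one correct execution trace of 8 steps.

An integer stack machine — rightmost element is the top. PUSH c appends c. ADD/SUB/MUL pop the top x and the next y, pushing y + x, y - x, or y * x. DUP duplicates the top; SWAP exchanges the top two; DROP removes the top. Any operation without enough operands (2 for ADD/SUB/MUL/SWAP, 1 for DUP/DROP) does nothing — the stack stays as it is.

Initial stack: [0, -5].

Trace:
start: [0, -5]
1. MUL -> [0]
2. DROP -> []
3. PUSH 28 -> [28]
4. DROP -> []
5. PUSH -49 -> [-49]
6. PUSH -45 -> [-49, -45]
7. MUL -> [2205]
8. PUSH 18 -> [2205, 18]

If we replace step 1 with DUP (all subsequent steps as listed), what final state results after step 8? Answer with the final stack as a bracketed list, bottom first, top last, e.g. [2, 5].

(re-executing from step 1 with the substitution; state before step 1: [0, -5])
1. DUP -> [0, -5, -5]
2. DROP -> [0, -5]
3. PUSH 28 -> [0, -5, 28]
4. DROP -> [0, -5]
5. PUSH -49 -> [0, -5, -49]
6. PUSH -45 -> [0, -5, -49, -45]
7. MUL -> [0, -5, 2205]
8. PUSH 18 -> [0, -5, 2205, 18]

[0, -5, 2205, 18]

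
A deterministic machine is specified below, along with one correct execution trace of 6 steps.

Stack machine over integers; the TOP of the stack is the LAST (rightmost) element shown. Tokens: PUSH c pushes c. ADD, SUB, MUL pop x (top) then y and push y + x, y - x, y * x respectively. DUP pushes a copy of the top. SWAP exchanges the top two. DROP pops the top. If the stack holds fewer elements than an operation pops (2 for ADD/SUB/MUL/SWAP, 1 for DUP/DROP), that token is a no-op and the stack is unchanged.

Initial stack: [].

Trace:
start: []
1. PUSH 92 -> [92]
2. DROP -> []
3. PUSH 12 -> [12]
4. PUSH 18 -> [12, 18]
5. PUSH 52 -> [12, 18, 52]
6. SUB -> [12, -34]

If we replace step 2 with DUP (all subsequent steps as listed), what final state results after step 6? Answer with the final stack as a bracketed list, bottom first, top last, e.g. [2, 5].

(re-executing from step 2 with the substitution; state before step 2: [92])
2. DUP -> [92, 92]
3. PUSH 12 -> [92, 92, 12]
4. PUSH 18 -> [92, 92, 12, 18]
5. PUSH 52 -> [92, 92, 12, 18, 52]
6. SUB -> [92, 92, 12, -34]

[92, 92, 12, -34]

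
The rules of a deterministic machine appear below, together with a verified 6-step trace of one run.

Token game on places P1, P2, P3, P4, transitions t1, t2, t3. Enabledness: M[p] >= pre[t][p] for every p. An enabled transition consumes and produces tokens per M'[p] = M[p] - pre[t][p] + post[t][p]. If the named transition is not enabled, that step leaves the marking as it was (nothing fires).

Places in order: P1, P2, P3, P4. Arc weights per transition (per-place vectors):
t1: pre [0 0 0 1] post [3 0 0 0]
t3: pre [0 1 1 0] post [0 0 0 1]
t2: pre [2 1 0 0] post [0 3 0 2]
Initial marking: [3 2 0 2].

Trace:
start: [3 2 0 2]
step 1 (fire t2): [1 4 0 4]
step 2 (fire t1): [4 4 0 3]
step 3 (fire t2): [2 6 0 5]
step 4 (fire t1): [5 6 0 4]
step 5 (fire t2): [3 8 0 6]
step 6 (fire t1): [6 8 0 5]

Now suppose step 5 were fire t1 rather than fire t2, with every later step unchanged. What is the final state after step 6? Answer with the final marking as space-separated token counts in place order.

11 6 0 2

(re-executing from step 5 with the substitution; state before step 5: [5 6 0 4])
step 5 (fire t1): [8 6 0 3]
step 6 (fire t1): [11 6 0 2]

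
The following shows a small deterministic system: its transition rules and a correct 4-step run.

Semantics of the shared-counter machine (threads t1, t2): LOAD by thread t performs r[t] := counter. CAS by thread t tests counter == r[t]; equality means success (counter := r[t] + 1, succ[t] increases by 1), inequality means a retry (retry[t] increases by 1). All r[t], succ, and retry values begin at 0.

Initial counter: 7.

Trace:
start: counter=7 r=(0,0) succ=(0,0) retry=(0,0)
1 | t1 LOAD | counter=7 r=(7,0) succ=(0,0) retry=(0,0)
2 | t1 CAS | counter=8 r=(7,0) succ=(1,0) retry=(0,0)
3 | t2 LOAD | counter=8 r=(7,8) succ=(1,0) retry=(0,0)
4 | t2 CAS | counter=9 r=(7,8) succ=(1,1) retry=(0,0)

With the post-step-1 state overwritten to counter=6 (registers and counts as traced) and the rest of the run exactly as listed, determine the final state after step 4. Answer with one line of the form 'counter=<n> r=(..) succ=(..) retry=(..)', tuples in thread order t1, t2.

state after step 1 := counter=6 r=(7,0) succ=(0,0) retry=(0,0)
2 | t1 CAS | counter=6 r=(7,0) succ=(0,0) retry=(1,0)
3 | t2 LOAD | counter=6 r=(7,6) succ=(0,0) retry=(1,0)
4 | t2 CAS | counter=7 r=(7,6) succ=(0,1) retry=(1,0)

counter=7 r=(7,6) succ=(0,1) retry=(1,0)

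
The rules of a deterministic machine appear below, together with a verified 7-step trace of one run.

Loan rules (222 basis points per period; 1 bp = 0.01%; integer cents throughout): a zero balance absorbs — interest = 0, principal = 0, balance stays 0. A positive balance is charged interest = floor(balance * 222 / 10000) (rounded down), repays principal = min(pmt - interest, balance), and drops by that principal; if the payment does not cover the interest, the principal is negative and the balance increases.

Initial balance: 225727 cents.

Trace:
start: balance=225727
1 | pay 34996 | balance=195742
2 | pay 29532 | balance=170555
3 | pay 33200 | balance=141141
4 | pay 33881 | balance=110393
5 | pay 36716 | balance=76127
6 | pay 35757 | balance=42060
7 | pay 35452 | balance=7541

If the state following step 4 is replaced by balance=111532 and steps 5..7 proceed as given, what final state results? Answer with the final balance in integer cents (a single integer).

state after step 4 := balance=111532
5 | pay 36716 | balance=77292
6 | pay 35757 | balance=43250
7 | pay 35452 | balance=8758

8758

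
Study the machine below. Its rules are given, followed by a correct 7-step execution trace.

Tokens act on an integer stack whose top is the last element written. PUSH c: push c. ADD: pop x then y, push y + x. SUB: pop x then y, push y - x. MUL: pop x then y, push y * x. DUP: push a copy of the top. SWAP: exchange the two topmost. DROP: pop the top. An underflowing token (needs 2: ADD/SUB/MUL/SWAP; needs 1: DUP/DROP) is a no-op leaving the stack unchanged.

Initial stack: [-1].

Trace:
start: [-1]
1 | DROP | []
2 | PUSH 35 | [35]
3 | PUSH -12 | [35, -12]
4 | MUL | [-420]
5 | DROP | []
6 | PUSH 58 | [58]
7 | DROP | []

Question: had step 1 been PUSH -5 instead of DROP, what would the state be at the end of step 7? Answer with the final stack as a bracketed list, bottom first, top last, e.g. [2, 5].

[-1, -5]

(re-executing from step 1 with the substitution; state before step 1: [-1])
1 | PUSH -5 | [-1, -5]
2 | PUSH 35 | [-1, -5, 35]
3 | PUSH -12 | [-1, -5, 35, -12]
4 | MUL | [-1, -5, -420]
5 | DROP | [-1, -5]
6 | PUSH 58 | [-1, -5, 58]
7 | DROP | [-1, -5]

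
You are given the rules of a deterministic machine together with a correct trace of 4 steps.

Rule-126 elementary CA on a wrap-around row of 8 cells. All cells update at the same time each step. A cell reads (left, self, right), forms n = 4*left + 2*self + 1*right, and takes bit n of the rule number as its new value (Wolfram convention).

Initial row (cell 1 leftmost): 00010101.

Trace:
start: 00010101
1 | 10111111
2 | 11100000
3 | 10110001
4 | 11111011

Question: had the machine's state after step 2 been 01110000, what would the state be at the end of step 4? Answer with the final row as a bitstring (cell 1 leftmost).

state after step 2 := 01110000
3 | 11011000
4 | 11111101

11111101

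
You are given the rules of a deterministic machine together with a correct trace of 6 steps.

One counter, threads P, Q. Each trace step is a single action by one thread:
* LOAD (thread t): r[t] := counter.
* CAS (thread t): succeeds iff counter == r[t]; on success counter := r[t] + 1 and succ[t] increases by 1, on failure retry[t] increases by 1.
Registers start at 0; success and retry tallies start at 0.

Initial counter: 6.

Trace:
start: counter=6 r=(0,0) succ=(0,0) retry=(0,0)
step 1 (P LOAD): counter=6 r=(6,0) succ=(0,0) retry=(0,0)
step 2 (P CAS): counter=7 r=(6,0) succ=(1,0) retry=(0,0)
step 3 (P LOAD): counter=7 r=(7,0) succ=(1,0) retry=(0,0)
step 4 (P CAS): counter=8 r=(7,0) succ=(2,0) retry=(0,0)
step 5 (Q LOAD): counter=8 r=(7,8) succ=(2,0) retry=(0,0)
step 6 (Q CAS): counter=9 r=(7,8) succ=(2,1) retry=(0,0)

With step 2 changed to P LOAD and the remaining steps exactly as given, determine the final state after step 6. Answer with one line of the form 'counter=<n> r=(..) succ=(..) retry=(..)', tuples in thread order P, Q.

(re-executing from step 2 with the substitution; state before step 2: counter=6 r=(6,0) succ=(0,0) retry=(0,0))
step 2 (P LOAD): counter=6 r=(6,0) succ=(0,0) retry=(0,0)
step 3 (P LOAD): counter=6 r=(6,0) succ=(0,0) retry=(0,0)
step 4 (P CAS): counter=7 r=(6,0) succ=(1,0) retry=(0,0)
step 5 (Q LOAD): counter=7 r=(6,7) succ=(1,0) retry=(0,0)
step 6 (Q CAS): counter=8 r=(6,7) succ=(1,1) retry=(0,0)

counter=8 r=(6,7) succ=(1,1) retry=(0,0)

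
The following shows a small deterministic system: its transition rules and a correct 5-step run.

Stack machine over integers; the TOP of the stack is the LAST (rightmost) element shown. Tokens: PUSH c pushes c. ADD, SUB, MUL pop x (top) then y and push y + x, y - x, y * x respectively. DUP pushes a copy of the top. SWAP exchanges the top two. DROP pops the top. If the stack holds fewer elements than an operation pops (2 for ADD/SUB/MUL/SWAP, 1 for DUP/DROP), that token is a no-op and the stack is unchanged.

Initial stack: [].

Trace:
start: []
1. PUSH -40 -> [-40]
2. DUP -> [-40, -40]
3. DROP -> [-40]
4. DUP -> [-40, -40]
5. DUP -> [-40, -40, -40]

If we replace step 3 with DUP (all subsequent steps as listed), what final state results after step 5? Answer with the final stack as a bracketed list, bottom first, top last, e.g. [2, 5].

(re-executing from step 3 with the substitution; state before step 3: [-40, -40])
3. DUP -> [-40, -40, -40]
4. DUP -> [-40, -40, -40, -40]
5. DUP -> [-40, -40, -40, -40, -40]

[-40, -40, -40, -40, -40]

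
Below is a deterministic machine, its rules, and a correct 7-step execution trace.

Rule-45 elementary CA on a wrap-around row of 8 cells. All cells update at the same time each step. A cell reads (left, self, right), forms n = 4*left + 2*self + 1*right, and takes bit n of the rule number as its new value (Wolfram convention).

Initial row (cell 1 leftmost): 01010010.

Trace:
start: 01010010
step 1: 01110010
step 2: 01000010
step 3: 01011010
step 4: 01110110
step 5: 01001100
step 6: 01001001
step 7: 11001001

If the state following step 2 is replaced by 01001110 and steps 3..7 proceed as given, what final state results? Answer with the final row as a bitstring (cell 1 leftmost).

state after step 2 := 01001110
step 3: 01001000
step 4: 01001011
step 5: 11001110
step 6: 10001001
step 7: 00101001

00101001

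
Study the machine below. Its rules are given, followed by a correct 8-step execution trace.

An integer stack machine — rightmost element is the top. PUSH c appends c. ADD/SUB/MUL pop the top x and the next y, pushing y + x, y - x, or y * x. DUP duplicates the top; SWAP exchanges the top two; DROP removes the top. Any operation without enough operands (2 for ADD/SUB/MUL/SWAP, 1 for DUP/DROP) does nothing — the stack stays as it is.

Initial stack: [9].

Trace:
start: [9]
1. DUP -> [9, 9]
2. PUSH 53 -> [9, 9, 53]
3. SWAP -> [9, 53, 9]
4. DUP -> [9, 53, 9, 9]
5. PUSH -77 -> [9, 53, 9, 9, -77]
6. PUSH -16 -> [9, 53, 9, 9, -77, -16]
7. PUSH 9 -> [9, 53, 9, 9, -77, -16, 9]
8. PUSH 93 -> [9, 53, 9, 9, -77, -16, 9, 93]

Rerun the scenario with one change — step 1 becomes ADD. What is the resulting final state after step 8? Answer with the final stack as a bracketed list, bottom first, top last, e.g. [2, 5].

[53, 9, 9, -77, -16, 9, 93]

(re-executing from step 1 with the substitution; state before step 1: [9])
1. ADD -> [9]
2. PUSH 53 -> [9, 53]
3. SWAP -> [53, 9]
4. DUP -> [53, 9, 9]
5. PUSH -77 -> [53, 9, 9, -77]
6. PUSH -16 -> [53, 9, 9, -77, -16]
7. PUSH 9 -> [53, 9, 9, -77, -16, 9]
8. PUSH 93 -> [53, 9, 9, -77, -16, 9, 93]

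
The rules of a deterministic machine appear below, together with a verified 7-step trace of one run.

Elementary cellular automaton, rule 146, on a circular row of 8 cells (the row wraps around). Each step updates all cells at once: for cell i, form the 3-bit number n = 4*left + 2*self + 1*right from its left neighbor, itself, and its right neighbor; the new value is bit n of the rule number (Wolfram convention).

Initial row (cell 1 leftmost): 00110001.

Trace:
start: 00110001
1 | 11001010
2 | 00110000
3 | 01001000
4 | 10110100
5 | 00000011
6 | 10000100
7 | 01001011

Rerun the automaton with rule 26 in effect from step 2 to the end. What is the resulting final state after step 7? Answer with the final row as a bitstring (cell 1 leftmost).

10010010

(re-executing steps 2..7 under rule 26; state before step 2: 11001010)
2 | 10110000
3 | 00101001
4 | 11000110
5 | 10101100
6 | 00001011
7 | 10010010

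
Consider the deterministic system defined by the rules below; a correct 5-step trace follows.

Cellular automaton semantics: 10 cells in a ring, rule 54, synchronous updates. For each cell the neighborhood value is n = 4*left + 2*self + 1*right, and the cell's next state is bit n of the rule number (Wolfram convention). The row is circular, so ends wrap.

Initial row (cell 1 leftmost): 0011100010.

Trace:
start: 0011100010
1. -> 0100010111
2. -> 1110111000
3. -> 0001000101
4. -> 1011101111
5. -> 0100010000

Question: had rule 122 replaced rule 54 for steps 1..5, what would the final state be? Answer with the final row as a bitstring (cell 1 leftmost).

0110110000

(re-executing steps 1..5 under rule 122; state before step 1: 0011100010)
1. -> 0110110101
2. -> 1111111010
3. -> 1000001101
4. -> 1100011111
5. -> 0110110000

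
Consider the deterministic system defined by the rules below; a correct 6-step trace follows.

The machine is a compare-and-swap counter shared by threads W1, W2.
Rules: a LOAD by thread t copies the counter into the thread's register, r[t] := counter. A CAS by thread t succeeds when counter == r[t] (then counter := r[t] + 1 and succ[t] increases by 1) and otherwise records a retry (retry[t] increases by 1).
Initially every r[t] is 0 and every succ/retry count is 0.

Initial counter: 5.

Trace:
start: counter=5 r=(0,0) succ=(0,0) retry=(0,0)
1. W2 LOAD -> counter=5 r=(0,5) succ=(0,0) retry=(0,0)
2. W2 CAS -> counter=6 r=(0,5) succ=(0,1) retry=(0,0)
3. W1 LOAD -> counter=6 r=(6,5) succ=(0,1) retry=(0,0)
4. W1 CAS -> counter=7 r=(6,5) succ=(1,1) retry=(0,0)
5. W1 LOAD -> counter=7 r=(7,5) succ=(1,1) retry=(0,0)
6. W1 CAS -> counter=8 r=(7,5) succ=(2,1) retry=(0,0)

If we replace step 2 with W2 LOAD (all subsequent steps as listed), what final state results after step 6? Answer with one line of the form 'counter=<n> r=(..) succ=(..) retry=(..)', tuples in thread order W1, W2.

counter=7 r=(6,5) succ=(2,0) retry=(0,0)

(re-executing from step 2 with the substitution; state before step 2: counter=5 r=(0,5) succ=(0,0) retry=(0,0))
2. W2 LOAD -> counter=5 r=(0,5) succ=(0,0) retry=(0,0)
3. W1 LOAD -> counter=5 r=(5,5) succ=(0,0) retry=(0,0)
4. W1 CAS -> counter=6 r=(5,5) succ=(1,0) retry=(0,0)
5. W1 LOAD -> counter=6 r=(6,5) succ=(1,0) retry=(0,0)
6. W1 CAS -> counter=7 r=(6,5) succ=(2,0) retry=(0,0)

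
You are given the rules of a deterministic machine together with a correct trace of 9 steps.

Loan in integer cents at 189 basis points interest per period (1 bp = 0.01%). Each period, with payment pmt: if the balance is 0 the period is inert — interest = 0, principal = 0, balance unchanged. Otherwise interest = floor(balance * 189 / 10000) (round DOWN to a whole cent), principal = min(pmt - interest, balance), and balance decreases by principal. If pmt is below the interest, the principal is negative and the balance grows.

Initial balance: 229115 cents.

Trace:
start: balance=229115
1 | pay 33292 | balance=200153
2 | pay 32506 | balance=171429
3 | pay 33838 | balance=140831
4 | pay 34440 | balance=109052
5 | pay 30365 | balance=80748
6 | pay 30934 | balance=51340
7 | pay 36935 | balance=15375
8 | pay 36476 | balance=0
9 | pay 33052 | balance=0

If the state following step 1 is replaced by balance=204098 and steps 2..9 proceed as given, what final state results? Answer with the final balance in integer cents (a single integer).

0

state after step 1 := balance=204098
2 | pay 32506 | balance=175449
3 | pay 33838 | balance=144926
4 | pay 34440 | balance=113225
5 | pay 30365 | balance=84999
6 | pay 30934 | balance=55671
7 | pay 36935 | balance=19788
8 | pay 36476 | balance=0
9 | pay 33052 | balance=0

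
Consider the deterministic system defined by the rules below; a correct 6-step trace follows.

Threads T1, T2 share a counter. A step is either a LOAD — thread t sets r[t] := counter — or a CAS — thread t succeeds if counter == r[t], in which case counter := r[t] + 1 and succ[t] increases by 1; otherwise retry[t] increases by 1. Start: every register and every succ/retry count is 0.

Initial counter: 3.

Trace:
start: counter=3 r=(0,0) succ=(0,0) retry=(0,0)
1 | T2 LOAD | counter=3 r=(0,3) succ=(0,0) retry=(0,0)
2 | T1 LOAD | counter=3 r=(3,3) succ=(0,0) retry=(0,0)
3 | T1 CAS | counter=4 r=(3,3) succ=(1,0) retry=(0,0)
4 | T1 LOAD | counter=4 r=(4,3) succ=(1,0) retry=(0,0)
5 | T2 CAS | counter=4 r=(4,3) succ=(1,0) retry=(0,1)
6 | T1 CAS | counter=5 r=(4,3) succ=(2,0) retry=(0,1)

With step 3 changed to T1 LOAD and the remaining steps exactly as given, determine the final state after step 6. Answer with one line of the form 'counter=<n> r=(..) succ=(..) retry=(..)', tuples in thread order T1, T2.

(re-executing from step 3 with the substitution; state before step 3: counter=3 r=(3,3) succ=(0,0) retry=(0,0))
3 | T1 LOAD | counter=3 r=(3,3) succ=(0,0) retry=(0,0)
4 | T1 LOAD | counter=3 r=(3,3) succ=(0,0) retry=(0,0)
5 | T2 CAS | counter=4 r=(3,3) succ=(0,1) retry=(0,0)
6 | T1 CAS | counter=4 r=(3,3) succ=(0,1) retry=(1,0)

counter=4 r=(3,3) succ=(0,1) retry=(1,0)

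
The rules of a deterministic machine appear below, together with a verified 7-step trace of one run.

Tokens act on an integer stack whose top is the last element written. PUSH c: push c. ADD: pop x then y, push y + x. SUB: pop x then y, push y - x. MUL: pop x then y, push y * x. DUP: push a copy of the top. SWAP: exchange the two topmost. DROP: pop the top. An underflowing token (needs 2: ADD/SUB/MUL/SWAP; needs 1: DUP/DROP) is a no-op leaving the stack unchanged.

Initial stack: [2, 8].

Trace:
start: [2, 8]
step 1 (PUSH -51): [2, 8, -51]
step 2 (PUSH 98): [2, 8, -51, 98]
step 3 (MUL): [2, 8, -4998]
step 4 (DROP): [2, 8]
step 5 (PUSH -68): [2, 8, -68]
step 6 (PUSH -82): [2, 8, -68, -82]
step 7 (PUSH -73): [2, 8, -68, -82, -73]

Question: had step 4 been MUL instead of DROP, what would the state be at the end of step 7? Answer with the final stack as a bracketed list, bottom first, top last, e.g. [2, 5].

[2, -39984, -68, -82, -73]

(re-executing from step 4 with the substitution; state before step 4: [2, 8, -4998])
step 4 (MUL): [2, -39984]
step 5 (PUSH -68): [2, -39984, -68]
step 6 (PUSH -82): [2, -39984, -68, -82]
step 7 (PUSH -73): [2, -39984, -68, -82, -73]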